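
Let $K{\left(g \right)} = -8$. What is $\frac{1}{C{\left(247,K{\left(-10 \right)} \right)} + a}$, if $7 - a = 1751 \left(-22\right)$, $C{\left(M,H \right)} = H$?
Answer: $\frac{1}{38521} \approx 2.596 \cdot 10^{-5}$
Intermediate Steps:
$a = 38529$ ($a = 7 - 1751 \left(-22\right) = 7 - -38522 = 7 + 38522 = 38529$)
$\frac{1}{C{\left(247,K{\left(-10 \right)} \right)} + a} = \frac{1}{-8 + 38529} = \frac{1}{38521}$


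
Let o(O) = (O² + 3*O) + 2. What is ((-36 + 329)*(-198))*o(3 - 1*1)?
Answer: -696168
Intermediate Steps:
o(O) = 2 + O² + 3*O
((-36 + 329)*(-198))*o(3 - 1*1) = ((-36 + 329)*(-198))*(2 + (3 - 1*1)² + 3*(3 - 1*1)) = (293*(-198))*(2 + (3 - 1)² + 3*(3 - 1)) = -58014*(2 + 2² + 3*2) = -58014*(2 + 4 + 6) = -58014*12 = -696168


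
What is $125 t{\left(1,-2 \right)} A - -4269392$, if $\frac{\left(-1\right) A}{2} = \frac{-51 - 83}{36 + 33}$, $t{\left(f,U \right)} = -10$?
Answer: $\frac{294253048}{69} \approx 4.2645 \cdot 10^{6}$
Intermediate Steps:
$A = \frac{268}{69}$ ($A = - 2 \frac{-51 - 83}{36 + 33} = - 2 \left(- \frac{134}{69}\right) = - 2 \left(\left(-134\right) \frac{1}{69}\right) = \left(-2\right) \left(- \frac{134}{69}\right) = \frac{268}{69} \approx 3.8841$)
$125 t{\left(1,-2 \right)} A - -4269392 = 125 \left(-10\right) \frac{268}{69} - -4269392 = \left(-1250\right) \frac{268}{69} + 4269392 = - \frac{335000}{69} + 4269392 = \frac{294253048}{69}$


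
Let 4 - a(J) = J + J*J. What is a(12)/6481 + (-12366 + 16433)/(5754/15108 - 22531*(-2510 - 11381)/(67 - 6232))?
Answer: -528958241547026/5107501089947083 ≈ -0.10356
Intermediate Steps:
a(J) = 4 - J - J² (a(J) = 4 - (J + J*J) = 4 - (J + J²) = 4 + (-J - J²) = 4 - J - J²)
a(12)/6481 + (-12366 + 16433)/(5754/15108 - 22531*(-2510 - 11381)/(67 - 6232)) = (4 - 1*12 - 1*12²)/6481 + (-12366 + 16433)/(5754/15108 - 22531*(-2510 - 11381)/(67 - 6232)) = (4 - 12 - 1*144)*(1/6481) + 4067/(5754*(1/15108) - 22531/((-6165/(-13891)))) = (4 - 12 - 144)*(1/6481) + 4067/(959/2518 - 22531/((-6165*(-1/13891)))) = -152*1/6481 + 4067/(959/2518 - 22531/6165/13891) = -152/6481 + 4067/(959/2518 - 22531*13891/6165) = -152/6481 + 4067/(959/2518 - 312978121/6165) = -152/6481 + 4067/(-788072996443/15523470) = -152/6481 + 4067*(-15523470/788072996443) = -152/6481 - 63133952490/788072996443 = -528958241547026/5107501089947083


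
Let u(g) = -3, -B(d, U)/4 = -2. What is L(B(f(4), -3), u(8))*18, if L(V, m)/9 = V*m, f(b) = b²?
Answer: -3888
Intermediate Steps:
B(d, U) = 8 (B(d, U) = -4*(-2) = 8)
L(V, m) = 9*V*m (L(V, m) = 9*(V*m) = 9*V*m)
L(B(f(4), -3), u(8))*18 = (9*8*(-3))*18 = -216*18 = -3888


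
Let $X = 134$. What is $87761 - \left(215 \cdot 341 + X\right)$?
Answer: $14312$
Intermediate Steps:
$87761 - \left(215 \cdot 341 + X\right) = 87761 - \left(215 \cdot 341 + 134\right) = 87761 - \left(73315 + 134\right) = 87761 - 73449 = 14312$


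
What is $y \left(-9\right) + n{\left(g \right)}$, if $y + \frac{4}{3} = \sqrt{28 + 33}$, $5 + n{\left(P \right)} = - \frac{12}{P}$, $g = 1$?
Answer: $-5 - 9 \sqrt{61} \approx -75.292$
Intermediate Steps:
$n{\left(P \right)} = -5 - \frac{12}{P}$
$y = - \frac{4}{3} + \sqrt{61}$ ($y = - \frac{4}{3} + \sqrt{28 + 33} = - \frac{4}{3} + \sqrt{61} \approx 6.4769$)
$y \left(-9\right) + n{\left(g \right)} = \left(- \frac{4}{3} + \sqrt{61}\right) \left(-9\right) - \left(5 + \frac{12}{1}\right) = \left(12 - 9 \sqrt{61}\right) - 17 = -5 - 9 \sqrt{61}$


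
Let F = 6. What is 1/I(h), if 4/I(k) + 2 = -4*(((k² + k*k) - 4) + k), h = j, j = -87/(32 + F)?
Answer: -3389/722 ≈ -4.6939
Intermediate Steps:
j = -87/38 (j = -87/(32 + 6) = -87/38 ≈ -2.2895)
h = -87/38 ≈ -2.2895
I(k) = 4/(14 - 8*k² - 4*k) (I(k) = 4/(-2 - 4*(((k² + k*k) - 4) + k)) = 4/(-2 - 4*(((k² + k²) - 4) + k)) = 4/(-2 - 4*((2*k² - 4) + k)) = 4/(-2 - 4*((-4 + 2*k²) + k)) = 4/(-2 - 4*(-4 + k + 2*k²)) = 4/(-2 + (16 - 8*k² - 4*k)) = 4/(14 - 8*k² - 4*k))
1/I(h) = 1/(-2/(-7 + 2*(-87/38) + 4*(-87/38)²)) = 1/(-2/(-7 - 87/19 + 4*(7569/1444))) = 1/(-2/(-7 - 87/19 + 7569/361)) = 1/(-2/3389/361) = 1/(-2*361/3389) = 1/(-722/3389) = -3389/722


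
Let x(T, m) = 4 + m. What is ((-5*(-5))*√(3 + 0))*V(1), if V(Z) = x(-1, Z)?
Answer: 125*√3 ≈ 216.51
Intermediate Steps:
V(Z) = 4 + Z
((-5*(-5))*√(3 + 0))*V(1) = ((-5*(-5))*√(3 + 0))*(4 + 1) = (25*√3)*5 = 125*√3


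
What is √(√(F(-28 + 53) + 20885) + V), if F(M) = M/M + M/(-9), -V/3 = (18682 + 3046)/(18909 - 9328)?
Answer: √(-5620751136 + 275386683*√187949)/28743 ≈ 11.735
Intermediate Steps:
V = -65184/9581 (V = -3*(18682 + 3046)/(18909 - 9328) = -65184/9581 ≈ -6.8035)
F(M) = 1 - M/9 (F(M) = 1 + M*(-⅑) = 1 - M/9)
√(√(F(-28 + 53) + 20885) + V) = √(√((1 - (-28 + 53)/9) + 20885) - 65184/9581) = √(√((1 - ⅑*25) + 20885) - 65184/9581) = √(√((1 - 25/9) + 20885) - 65184/9581) = √(√(-16/9 + 20885) - 65184/9581) = √(√(187949/9) - 65184/9581) = √(√187949/3 - 65184/9581) = √(-65184/9581 + √187949/3)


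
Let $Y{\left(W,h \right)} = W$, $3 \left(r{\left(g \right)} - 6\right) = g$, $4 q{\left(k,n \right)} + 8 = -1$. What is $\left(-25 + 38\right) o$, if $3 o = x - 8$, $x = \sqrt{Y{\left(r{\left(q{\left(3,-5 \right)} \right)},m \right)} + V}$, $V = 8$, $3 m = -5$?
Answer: $- \frac{104}{3} + \frac{13 \sqrt{53}}{6} \approx -18.893$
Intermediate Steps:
$m = - \frac{5}{3}$ ($m = \frac{1}{3} \left(-5\right) = - \frac{5}{3} \approx -1.6667$)
$q{\left(k,n \right)} = - \frac{9}{4}$ ($q{\left(k,n \right)} = -2 + \frac{1}{4} \left(-1\right) = -2 - \frac{1}{4} = - \frac{9}{4}$)
$r{\left(g \right)} = 6 + \frac{g}{3}$
$x = \frac{\sqrt{53}}{2}$ ($x = \sqrt{\left(6 + \frac{1}{3} \left(- \frac{9}{4}\right)\right) + 8} = \sqrt{\left(6 - \frac{3}{4}\right) + 8} = \sqrt{\frac{21}{4} + 8} = \sqrt{\frac{53}{4}} = \frac{\sqrt{53}}{2} \approx 3.6401$)
$o = - \frac{8}{3} + \frac{\sqrt{53}}{6}$ ($o = \frac{\frac{\sqrt{53}}{2} - 8}{3} = \frac{-8 + \frac{\sqrt{53}}{2}}{3} = - \frac{8}{3} + \frac{\sqrt{53}}{6} \approx -1.4533$)
$\left(-25 + 38\right) o = \left(-25 + 38\right) \left(- \frac{8}{3} + \frac{\sqrt{53}}{6}\right) = 13 \left(- \frac{8}{3} + \frac{\sqrt{53}}{6}\right) = - \frac{104}{3} + \frac{13 \sqrt{53}}{6}$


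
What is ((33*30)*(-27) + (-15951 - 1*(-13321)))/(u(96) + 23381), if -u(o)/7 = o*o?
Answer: 29360/41131 ≈ 0.71382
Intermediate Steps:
u(o) = -7*o² (u(o) = -7*o*o = -7*o²)
((33*30)*(-27) + (-15951 - 1*(-13321)))/(u(96) + 23381) = ((33*30)*(-27) + (-15951 - 1*(-13321)))/(-7*96² + 23381) = (990*(-27) + (-15951 + 13321))/(-7*9216 + 23381) = (-26730 - 2630)/(-64512 + 23381) = -29360/(-41131) = -29360*(-1/41131) = 29360/41131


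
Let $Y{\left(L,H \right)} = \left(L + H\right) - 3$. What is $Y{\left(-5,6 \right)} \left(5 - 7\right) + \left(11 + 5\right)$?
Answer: $20$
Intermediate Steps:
$Y{\left(L,H \right)} = -3 + H + L$ ($Y{\left(L,H \right)} = \left(H + L\right) - 3 = -3 + H + L$)
$Y{\left(-5,6 \right)} \left(5 - 7\right) + \left(11 + 5\right) = \left(-3 + 6 - 5\right) \left(5 - 7\right) + \left(11 + 5\right) = - 2 \left(5 - 7\right) + 16 = \left(-2\right) \left(-2\right) + 16 = 4 + 16 = 20$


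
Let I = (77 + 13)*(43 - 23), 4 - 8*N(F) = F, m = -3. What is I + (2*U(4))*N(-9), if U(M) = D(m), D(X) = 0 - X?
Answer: 7239/4 ≈ 1809.8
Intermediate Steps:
D(X) = -X
N(F) = 1/2 - F/8
U(M) = 3 (U(M) = -1*(-3) = 3)
I = 1800 (I = 90*20 = 1800)
I + (2*U(4))*N(-9) = 1800 + (2*3)*(1/2 - 1/8*(-9)) = 1800 + 6*(1/2 + 9/8) = 1800 + 6*(13/8) = 1800 + 39/4 = 7239/4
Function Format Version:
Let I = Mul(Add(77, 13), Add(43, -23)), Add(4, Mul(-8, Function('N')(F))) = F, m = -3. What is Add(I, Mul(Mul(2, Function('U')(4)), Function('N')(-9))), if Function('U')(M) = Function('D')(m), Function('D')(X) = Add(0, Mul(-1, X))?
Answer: Rational(7239, 4) ≈ 1809.8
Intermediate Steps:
Function('D')(X) = Mul(-1, X)
Function('N')(F) = Add(Rational(1, 2), Mul(Rational(-1, 8), F))
Function('U')(M) = 3 (Function('U')(M) = Mul(-1, -3) = 3)
I = 1800 (I = Mul(90, 20) = 1800)
Add(I, Mul(Mul(2, Function('U')(4)), Function('N')(-9))) = Add(1800, Mul(Mul(2, 3), Add(Rational(1, 2), Mul(Rational(-1, 8), -9)))) = Add(1800, Mul(6, Add(Rational(1, 2), Rational(9, 8)))) = Add(1800, Mul(6, Rational(13, 8))) = Add(1800, Rational(39, 4)) = Rational(7239, 4)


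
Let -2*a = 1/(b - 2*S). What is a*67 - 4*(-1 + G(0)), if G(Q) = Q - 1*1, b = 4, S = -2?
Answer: 61/16 ≈ 3.8125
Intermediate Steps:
G(Q) = -1 + Q (G(Q) = Q - 1 = -1 + Q)
a = -1/16 (a = -1/(2*(4 - 2*(-2))) = -1/(2*(4 + 4)) = -½/8 = -½*⅛ = -1/16 ≈ -0.062500)
a*67 - 4*(-1 + G(0)) = -1/16*67 - 4*(-1 + (-1 + 0)) = -67/16 - 4*(-1 - 1) = -67/16 - 4*(-2) = -67/16 + 8 = 61/16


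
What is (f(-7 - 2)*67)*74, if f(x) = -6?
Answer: -29748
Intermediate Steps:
(f(-7 - 2)*67)*74 = -6*67*74 = -402*74 = -29748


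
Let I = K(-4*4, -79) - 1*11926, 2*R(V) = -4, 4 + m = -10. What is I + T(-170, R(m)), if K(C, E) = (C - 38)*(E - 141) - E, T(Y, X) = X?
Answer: 31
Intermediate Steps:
m = -14 (m = -4 - 10 = -14)
R(V) = -2 (R(V) = (½)*(-4) = -2)
K(C, E) = -E + (-141 + E)*(-38 + C) (K(C, E) = (-38 + C)*(-141 + E) - E = (-141 + E)*(-38 + C) - E = -E + (-141 + E)*(-38 + C))
I = 33 (I = (5358 - (-564)*4 - 39*(-79) - 4*4*(-79)) - 1*11926 = (5358 - 141*(-16) + 3081 - 16*(-79)) - 11926 = (5358 + 2256 + 3081 + 1264) - 11926 = 11959 - 11926 = 33)
I + T(-170, R(m)) = 33 - 2 = 31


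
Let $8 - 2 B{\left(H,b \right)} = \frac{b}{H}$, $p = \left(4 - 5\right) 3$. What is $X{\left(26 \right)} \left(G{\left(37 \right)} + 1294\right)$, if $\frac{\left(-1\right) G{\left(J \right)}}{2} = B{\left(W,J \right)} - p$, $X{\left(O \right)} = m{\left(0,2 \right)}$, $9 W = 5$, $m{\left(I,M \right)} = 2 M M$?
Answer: $\frac{53864}{5} \approx 10773.0$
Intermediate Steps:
$p = -3$ ($p = \left(-1\right) 3 = -3$)
$m{\left(I,M \right)} = 2 M^{2}$
$W = \frac{5}{9}$ ($W = \frac{1}{9} \cdot 5 = \frac{5}{9} \approx 0.55556$)
$B{\left(H,b \right)} = 4 - \frac{b}{2 H}$ ($B{\left(H,b \right)} = 4 - \frac{b \frac{1}{H}}{2} = 4 - \frac{b}{2 H}$)
$X{\left(O \right)} = 8$ ($X{\left(O \right)} = 2 \cdot 2^{2} = 2 \cdot 4 = 8$)
$G{\left(J \right)} = -14 + \frac{9 J}{5}$ ($G{\left(J \right)} = - 2 \left(\left(4 - \frac{J}{2 \cdot \frac{5}{9}}\right) - -3\right) = - 2 \left(\left(4 - \frac{1}{2} J \frac{9}{5}\right) + 3\right) = - 2 \left(\left(4 - \frac{9 J}{10}\right) + 3\right) = - 2 \left(7 - \frac{9 J}{10}\right) = -14 + \frac{9 J}{5}$)
$X{\left(26 \right)} \left(G{\left(37 \right)} + 1294\right) = 8 \left(\left(-14 + \frac{9}{5} \cdot 37\right) + 1294\right) = 8 \left(\left(-14 + \frac{333}{5}\right) + 1294\right) = 8 \left(\frac{263}{5} + 1294\right) = 8 \cdot \frac{6733}{5} = \frac{53864}{5}$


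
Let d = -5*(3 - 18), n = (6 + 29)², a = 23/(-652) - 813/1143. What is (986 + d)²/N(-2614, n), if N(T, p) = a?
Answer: -279642605052/185455 ≈ -1.5079e+6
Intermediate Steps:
a = -185455/248412 (a = 23*(-1/652) - 813*1/1143 = -23/652 - 271/381 = -185455/248412 ≈ -0.74656)
n = 1225 (n = 35² = 1225)
N(T, p) = -185455/248412
d = 75 (d = -5*(-15) = 75)
(986 + d)²/N(-2614, n) = (986 + 75)²/(-185455/248412) = 1061²*(-248412/185455) = 1125721*(-248412/185455) = -279642605052/185455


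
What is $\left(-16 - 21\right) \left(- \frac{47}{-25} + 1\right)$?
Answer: $- \frac{2664}{25} \approx -106.56$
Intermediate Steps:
$\left(-16 - 21\right) \left(- \frac{47}{-25} + 1\right) = - 37 \left(\left(-47\right) \left(- \frac{1}{25}\right) + 1\right) = - 37 \left(\frac{47}{25} + 1\right) = \left(-37\right) \frac{72}{25} = - \frac{2664}{25}$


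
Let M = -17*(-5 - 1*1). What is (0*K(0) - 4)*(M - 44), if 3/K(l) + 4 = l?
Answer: -232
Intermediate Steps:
K(l) = 3/(-4 + l)
M = 102 (M = -17*(-5 - 1) = -17*(-6) = 102)
(0*K(0) - 4)*(M - 44) = (0*(3/(-4 + 0)) - 4)*(102 - 44) = (0*(3/(-4)) - 4)*58 = (0*(3*(-1/4)) - 4)*58 = (0*(-3/4) - 4)*58 = (0 - 4)*58 = -4*58 = -232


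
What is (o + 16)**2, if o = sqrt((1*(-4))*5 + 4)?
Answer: 240 + 128*I ≈ 240.0 + 128.0*I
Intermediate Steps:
o = 4*I (o = sqrt(-4*5 + 4) = sqrt(-20 + 4) = sqrt(-16) = 4*I ≈ 4.0*I)
(o + 16)**2 = (4*I + 16)**2 = (16 + 4*I)**2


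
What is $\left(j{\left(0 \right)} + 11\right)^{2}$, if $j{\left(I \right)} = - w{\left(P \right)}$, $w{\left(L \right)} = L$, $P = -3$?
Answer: $196$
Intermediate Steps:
$j{\left(I \right)} = 3$ ($j{\left(I \right)} = \left(-1\right) \left(-3\right) = 3$)
$\left(j{\left(0 \right)} + 11\right)^{2} = \left(3 + 11\right)^{2} = 14^{2} = 196$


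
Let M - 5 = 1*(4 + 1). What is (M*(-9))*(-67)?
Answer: 6030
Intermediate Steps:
M = 10 (M = 5 + 1*(4 + 1) = 5 + 1*5 = 5 + 5 = 10)
(M*(-9))*(-67) = (10*(-9))*(-67) = -90*(-67) = 6030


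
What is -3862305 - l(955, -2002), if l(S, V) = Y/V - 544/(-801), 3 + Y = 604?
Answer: -6193600630297/1603602 ≈ -3.8623e+6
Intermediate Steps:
Y = 601 (Y = -3 + 604 = 601)
l(S, V) = 544/801 + 601/V (l(S, V) = 601/V - 544/(-801) = 601/V - 544*(-1/801) = 601/V + 544/801 = 544/801 + 601/V)
-3862305 - l(955, -2002) = -3862305 - (544/801 + 601/(-2002)) = -3862305 - (544/801 + 601*(-1/2002)) = -3862305 - (544/801 - 601/2002) = -3862305 - 1*607687/1603602 = -3862305 - 607687/1603602 = -6193600630297/1603602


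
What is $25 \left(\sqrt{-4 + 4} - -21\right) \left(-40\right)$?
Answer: $-21000$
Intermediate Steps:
$25 \left(\sqrt{-4 + 4} - -21\right) \left(-40\right) = 25 \left(\sqrt{0} + 21\right) \left(-40\right) = 25 \left(0 + 21\right) \left(-40\right) = 25 \cdot 21 \left(-40\right) = 525 \left(-40\right) = -21000$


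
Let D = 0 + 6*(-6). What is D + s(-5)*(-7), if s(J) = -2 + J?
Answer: 13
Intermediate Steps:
D = -36 (D = 0 - 36 = -36)
D + s(-5)*(-7) = -36 + (-2 - 5)*(-7) = -36 - 7*(-7) = -36 + 49 = 13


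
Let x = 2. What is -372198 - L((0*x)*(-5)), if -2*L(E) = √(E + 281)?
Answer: -372198 + √281/2 ≈ -3.7219e+5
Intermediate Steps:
L(E) = -√(281 + E)/2 (L(E) = -√(E + 281)/2 = -√(281 + E)/2)
-372198 - L((0*x)*(-5)) = -372198 - (-1)*√(281 + (0*2)*(-5))/2 = -372198 - (-1)*√(281 + 0*(-5))/2 = -372198 - (-1)*√(281 + 0)/2 = -372198 - (-1)*√281/2 = -372198 + √281/2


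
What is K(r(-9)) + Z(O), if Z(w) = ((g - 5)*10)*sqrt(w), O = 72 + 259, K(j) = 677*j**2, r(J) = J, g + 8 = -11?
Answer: 54837 - 240*sqrt(331) ≈ 50471.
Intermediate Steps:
g = -19 (g = -8 - 11 = -19)
O = 331
Z(w) = -240*sqrt(w) (Z(w) = ((-19 - 5)*10)*sqrt(w) = (-24*10)*sqrt(w) = -240*sqrt(w))
K(r(-9)) + Z(O) = 677*(-9)**2 - 240*sqrt(331) = 677*81 - 240*sqrt(331) = 54837 - 240*sqrt(331)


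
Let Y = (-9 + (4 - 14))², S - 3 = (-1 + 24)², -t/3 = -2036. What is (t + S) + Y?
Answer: 7001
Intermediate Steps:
t = 6108 (t = -3*(-2036) = 6108)
S = 532 (S = 3 + (-1 + 24)² = 3 + 23² = 3 + 529 = 532)
Y = 361 (Y = (-9 - 10)² = (-19)² = 361)
(t + S) + Y = (6108 + 532) + 361 = 6640 + 361 = 7001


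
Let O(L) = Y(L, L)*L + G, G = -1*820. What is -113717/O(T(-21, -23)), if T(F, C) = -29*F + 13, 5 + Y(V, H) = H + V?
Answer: -113717/769838 ≈ -0.14772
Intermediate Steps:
G = -820
Y(V, H) = -5 + H + V (Y(V, H) = -5 + (H + V) = -5 + H + V)
T(F, C) = 13 - 29*F
O(L) = -820 + L*(-5 + 2*L) (O(L) = (-5 + L + L)*L - 820 = (-5 + 2*L)*L - 820 = L*(-5 + 2*L) - 820 = -820 + L*(-5 + 2*L))
-113717/O(T(-21, -23)) = -113717/(-820 + (13 - 29*(-21))*(-5 + 2*(13 - 29*(-21)))) = -113717/(-820 + (13 + 609)*(-5 + 2*(13 + 609))) = -113717/(-820 + 622*(-5 + 2*622)) = -113717/(-820 + 622*(-5 + 1244)) = -113717/(-820 + 622*1239) = -113717/(-820 + 770658) = -113717/769838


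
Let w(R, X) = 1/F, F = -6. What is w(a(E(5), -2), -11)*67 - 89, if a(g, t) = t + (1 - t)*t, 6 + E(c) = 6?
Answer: -601/6 ≈ -100.17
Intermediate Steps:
E(c) = 0 (E(c) = -6 + 6 = 0)
a(g, t) = t + t*(1 - t)
w(R, X) = -⅙ (w(R, X) = 1/(-6) = -⅙)
w(a(E(5), -2), -11)*67 - 89 = -⅙*67 - 89 = -67/6 - 89 = -601/6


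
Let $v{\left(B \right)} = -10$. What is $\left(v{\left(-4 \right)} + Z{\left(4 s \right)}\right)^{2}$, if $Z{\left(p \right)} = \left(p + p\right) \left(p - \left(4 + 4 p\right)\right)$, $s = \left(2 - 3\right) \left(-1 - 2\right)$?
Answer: $940900$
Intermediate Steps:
$s = 3$ ($s = \left(-1\right) \left(-3\right) = 3$)
$Z{\left(p \right)} = 2 p \left(-4 - 3 p\right)$
$\left(v{\left(-4 \right)} + Z{\left(4 s \right)}\right)^{2} = \left(-10 - 2 \cdot 4 \cdot 3 \left(4 + 3 \cdot 4 \cdot 3\right)\right)^{2} = \left(-10 - 24 \left(4 + 3 \cdot 12\right)\right)^{2} = \left(-10 - 24 \left(4 + 36\right)\right)^{2} = \left(-10 - 24 \cdot 40\right)^{2} = \left(-10 - 960\right)^{2} = \left(-970\right)^{2} = 940900$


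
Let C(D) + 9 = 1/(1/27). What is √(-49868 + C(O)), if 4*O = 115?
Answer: 5*I*√1994 ≈ 223.27*I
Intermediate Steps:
O = 115/4 (O = (¼)*115 = 115/4 ≈ 28.750)
C(D) = 18 (C(D) = -9 + 1/(1/27) = -9 + 27 = 18)
√(-49868 + C(O)) = √(-49868 + 18) = √(-49850) = 5*I*√1994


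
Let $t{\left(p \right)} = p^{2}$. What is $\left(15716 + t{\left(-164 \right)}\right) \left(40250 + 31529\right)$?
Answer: $3058646748$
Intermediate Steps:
$\left(15716 + t{\left(-164 \right)}\right) \left(40250 + 31529\right) = \left(15716 + \left(-164\right)^{2}\right) \left(40250 + 31529\right) = \left(15716 + 26896\right) 71779 = 42612 \cdot 71779 = 3058646748$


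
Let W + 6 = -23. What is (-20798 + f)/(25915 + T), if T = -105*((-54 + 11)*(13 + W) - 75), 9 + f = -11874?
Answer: 32681/38450 ≈ 0.84996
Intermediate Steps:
W = -29 (W = -6 - 23 = -29)
f = -11883 (f = -9 - 11874 = -11883)
T = -64365 (T = -105*((-54 + 11)*(13 - 29) - 75) = -105*(-43*(-16) - 75) = -105*(688 - 75) = -105*613 = -64365)
(-20798 + f)/(25915 + T) = (-20798 - 11883)/(25915 - 64365) = -32681/(-38450) = -32681*(-1/38450) = 32681/38450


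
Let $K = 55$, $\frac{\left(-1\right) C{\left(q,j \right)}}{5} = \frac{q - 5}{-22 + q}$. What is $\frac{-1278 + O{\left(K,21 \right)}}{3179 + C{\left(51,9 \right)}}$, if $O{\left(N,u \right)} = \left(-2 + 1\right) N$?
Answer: $- \frac{38657}{91961} \approx -0.42036$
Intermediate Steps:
$C{\left(q,j \right)} = - \frac{5 \left(-5 + q\right)}{-22 + q}$ ($C{\left(q,j \right)} = - 5 \frac{q - 5}{-22 + q} = - 5 \frac{-5 + q}{-22 + q} = - \frac{5 \left(-5 + q\right)}{-22 + q}$)
$O{\left(N,u \right)} = - N$
$\frac{-1278 + O{\left(K,21 \right)}}{3179 + C{\left(51,9 \right)}} = \frac{-1278 - 55}{3179 + \frac{5 \left(5 - 51\right)}{-22 + 51}} = \frac{-1278 - 55}{3179 + \frac{5 \left(5 - 51\right)}{29}} = - \frac{1333}{3179 + 5 \cdot \frac{1}{29} \left(-46\right)} = - \frac{1333}{3179 - \frac{230}{29}} = - \frac{1333}{\frac{91961}{29}} = \left(-1333\right) \frac{29}{91961} = - \frac{38657}{91961}$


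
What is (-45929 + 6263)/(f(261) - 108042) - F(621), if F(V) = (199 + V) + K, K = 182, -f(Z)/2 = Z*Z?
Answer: -40788817/40714 ≈ -1001.8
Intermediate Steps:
f(Z) = -2*Z² (f(Z) = -2*Z*Z = -2*Z²)
F(V) = 381 + V (F(V) = (199 + V) + 182 = 381 + V)
(-45929 + 6263)/(f(261) - 108042) - F(621) = (-45929 + 6263)/(-2*261² - 108042) - (381 + 621) = -39666/(-2*68121 - 108042) - 1*1002 = -39666/(-136242 - 108042) - 1002 = -39666/(-244284) - 1002 = -39666*(-1/244284) - 1002 = 6611/40714 - 1002 = -40788817/40714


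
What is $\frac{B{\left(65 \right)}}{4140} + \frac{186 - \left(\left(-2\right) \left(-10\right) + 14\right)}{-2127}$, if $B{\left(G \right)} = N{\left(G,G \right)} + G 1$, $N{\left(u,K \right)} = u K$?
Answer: $\frac{31465}{32614} \approx 0.96477$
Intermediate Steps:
$N{\left(u,K \right)} = K u$
$B{\left(G \right)} = G + G^{2}$ ($B{\left(G \right)} = G G + G 1 = G^{2} + G = G + G^{2}$)
$\frac{B{\left(65 \right)}}{4140} + \frac{186 - \left(\left(-2\right) \left(-10\right) + 14\right)}{-2127} = \frac{65 \left(1 + 65\right)}{4140} + \frac{186 - \left(\left(-2\right) \left(-10\right) + 14\right)}{-2127} = 65 \cdot 66 \cdot \frac{1}{4140} + \left(186 - \left(20 + 14\right)\right) \left(- \frac{1}{2127}\right) = 4290 \cdot \frac{1}{4140} + \left(186 - 34\right) \left(- \frac{1}{2127}\right) = \frac{143}{138} + \left(186 - 34\right) \left(- \frac{1}{2127}\right) = \frac{143}{138} + 152 \left(- \frac{1}{2127}\right) = \frac{143}{138} - \frac{152}{2127} = \frac{31465}{32614}$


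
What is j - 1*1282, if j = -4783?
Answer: -6065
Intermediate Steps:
j - 1*1282 = -4783 - 1*1282 = -4783 - 1282 = -6065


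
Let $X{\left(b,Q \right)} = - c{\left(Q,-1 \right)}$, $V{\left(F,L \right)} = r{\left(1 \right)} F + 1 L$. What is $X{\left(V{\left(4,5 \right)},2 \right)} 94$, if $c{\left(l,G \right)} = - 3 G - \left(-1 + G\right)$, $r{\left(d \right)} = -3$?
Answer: $-470$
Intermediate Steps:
$V{\left(F,L \right)} = L - 3 F$ ($V{\left(F,L \right)} = - 3 F + 1 L = - 3 F + L = L - 3 F$)
$c{\left(l,G \right)} = 1 - 4 G$
$X{\left(b,Q \right)} = -5$ ($X{\left(b,Q \right)} = - (1 - -4) = - (1 + 4) = \left(-1\right) 5 = -5$)
$X{\left(V{\left(4,5 \right)},2 \right)} 94 = \left(-5\right) 94 = -470$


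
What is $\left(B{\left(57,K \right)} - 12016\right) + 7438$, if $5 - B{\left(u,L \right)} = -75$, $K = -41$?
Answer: $-4498$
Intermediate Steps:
$B{\left(u,L \right)} = 80$ ($B{\left(u,L \right)} = 5 - -75 = 5 + 75 = 80$)
$\left(B{\left(57,K \right)} - 12016\right) + 7438 = \left(80 - 12016\right) + 7438 = -11936 + 7438 = -4498$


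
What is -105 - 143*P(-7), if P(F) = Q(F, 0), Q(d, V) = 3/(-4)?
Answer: 9/4 ≈ 2.2500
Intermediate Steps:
Q(d, V) = -3/4 (Q(d, V) = 3*(-1/4) = -3/4)
P(F) = -3/4
-105 - 143*P(-7) = -105 - 143*(-3/4) = -105 + 429/4 = 9/4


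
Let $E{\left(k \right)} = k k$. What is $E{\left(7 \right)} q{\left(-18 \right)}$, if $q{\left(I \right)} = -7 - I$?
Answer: $539$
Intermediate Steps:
$E{\left(k \right)} = k^{2}$
$E{\left(7 \right)} q{\left(-18 \right)} = 7^{2} \left(-7 - -18\right) = 49 \left(-7 + 18\right) = 49 \cdot 11 = 539$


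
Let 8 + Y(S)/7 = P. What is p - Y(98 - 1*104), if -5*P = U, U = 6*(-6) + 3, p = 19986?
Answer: 99979/5 ≈ 19996.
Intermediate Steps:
U = -33 (U = -36 + 3 = -33)
P = 33/5 (P = -1/5*(-33) = 33/5 ≈ 6.6000)
Y(S) = -49/5 (Y(S) = -56 + 7*(33/5) = -56 + 231/5 = -49/5)
p - Y(98 - 1*104) = 19986 - 1*(-49/5) = 19986 + 49/5 = 99979/5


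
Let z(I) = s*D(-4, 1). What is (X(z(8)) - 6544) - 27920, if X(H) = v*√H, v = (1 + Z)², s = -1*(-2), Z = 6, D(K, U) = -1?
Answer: -34464 + 49*I*√2 ≈ -34464.0 + 69.297*I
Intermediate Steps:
s = 2
v = 49 (v = (1 + 6)² = 7² = 49)
z(I) = -2 (z(I) = 2*(-1) = -2)
X(H) = 49*√H
(X(z(8)) - 6544) - 27920 = (49*√(-2) - 6544) - 27920 = (49*(I*√2) - 6544) - 27920 = (49*I*√2 - 6544) - 27920 = (-6544 + 49*I*√2) - 27920 = -34464 + 49*I*√2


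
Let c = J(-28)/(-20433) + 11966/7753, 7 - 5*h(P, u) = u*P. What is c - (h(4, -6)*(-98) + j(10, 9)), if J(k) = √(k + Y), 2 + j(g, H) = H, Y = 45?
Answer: 23342089/38765 - √17/20433 ≈ 602.14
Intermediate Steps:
j(g, H) = -2 + H
h(P, u) = 7/5 - P*u/5 (h(P, u) = 7/5 - u*P/5 = 7/5 - P*u/5)
J(k) = √(45 + k) (J(k) = √(k + 45) = √(45 + k))
c = 11966/7753 - √17/20433 (c = √(45 - 28)/(-20433) + 11966/7753 = √17*(-1/20433) + 11966*(1/7753) = -√17/20433 + 11966/7753 = 11966/7753 - √17/20433 ≈ 1.5432)
c - (h(4, -6)*(-98) + j(10, 9)) = (11966/7753 - √17/20433) - ((7/5 - ⅕*4*(-6))*(-98) + (-2 + 9)) = (11966/7753 - √17/20433) - ((7/5 + 24/5)*(-98) + 7) = (11966/7753 - √17/20433) - ((31/5)*(-98) + 7) = (11966/7753 - √17/20433) - (-3038/5 + 7) = (11966/7753 - √17/20433) - 1*(-3003/5) = (11966/7753 - √17/20433) + 3003/5 = 23342089/38765 - √17/20433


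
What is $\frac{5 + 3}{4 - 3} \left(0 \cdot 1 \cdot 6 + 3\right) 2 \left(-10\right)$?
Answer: $-480$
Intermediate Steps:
$\frac{5 + 3}{4 - 3} \left(0 \cdot 1 \cdot 6 + 3\right) 2 \left(-10\right) = \frac{8}{1} \left(0 \cdot 6 + 3\right) 2 \left(-10\right) = 8 \cdot 1 \left(0 + 3\right) 2 \left(-10\right) = 8 \cdot 3 \cdot 2 \left(-10\right) = 24 \cdot 2 \left(-10\right) = 48 \left(-10\right) = -480$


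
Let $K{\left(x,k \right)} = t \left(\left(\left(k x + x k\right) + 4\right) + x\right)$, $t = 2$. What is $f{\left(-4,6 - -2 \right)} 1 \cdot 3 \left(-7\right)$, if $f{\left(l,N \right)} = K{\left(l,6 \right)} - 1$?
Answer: $2037$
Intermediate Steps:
$K{\left(x,k \right)} = 8 + 2 x + 4 k x$ ($K{\left(x,k \right)} = 2 \left(\left(\left(k x + x k\right) + 4\right) + x\right) = 2 \left(\left(\left(k x + k x\right) + 4\right) + x\right) = 2 \left(\left(2 k x + 4\right) + x\right) = 2 \left(\left(4 + 2 k x\right) + x\right) = 2 \left(4 + x + 2 k x\right) = 8 + 2 x + 4 k x$)
$f{\left(l,N \right)} = 7 + 26 l$ ($f{\left(l,N \right)} = \left(8 + 2 l + 4 \cdot 6 l\right) - 1 = \left(8 + 2 l + 24 l\right) - 1 = \left(8 + 26 l\right) - 1 = 7 + 26 l$)
$f{\left(-4,6 - -2 \right)} 1 \cdot 3 \left(-7\right) = \left(7 + 26 \left(-4\right)\right) 1 \cdot 3 \left(-7\right) = \left(7 - 104\right) 3 \left(-7\right) = \left(-97\right) 3 \left(-7\right) = \left(-291\right) \left(-7\right) = 2037$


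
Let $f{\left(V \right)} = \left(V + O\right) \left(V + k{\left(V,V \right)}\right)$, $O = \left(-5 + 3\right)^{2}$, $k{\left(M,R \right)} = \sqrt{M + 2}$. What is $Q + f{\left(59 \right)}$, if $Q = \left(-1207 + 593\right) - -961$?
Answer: $4064 + 63 \sqrt{61} \approx 4556.0$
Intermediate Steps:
$k{\left(M,R \right)} = \sqrt{2 + M}$
$O = 4$ ($O = \left(-2\right)^{2} = 4$)
$f{\left(V \right)} = \left(4 + V\right) \left(V + \sqrt{2 + V}\right)$ ($f{\left(V \right)} = \left(V + 4\right) \left(V + \sqrt{2 + V}\right) = \left(4 + V\right) \left(V + \sqrt{2 + V}\right)$)
$Q = 347$ ($Q = -614 + 961 = 347$)
$Q + f{\left(59 \right)} = 347 + \left(59^{2} + 4 \cdot 59 + 4 \sqrt{2 + 59} + 59 \sqrt{2 + 59}\right) = 347 + \left(3481 + 236 + 4 \sqrt{61} + 59 \sqrt{61}\right) = 347 + \left(3717 + 63 \sqrt{61}\right) = 4064 + 63 \sqrt{61}$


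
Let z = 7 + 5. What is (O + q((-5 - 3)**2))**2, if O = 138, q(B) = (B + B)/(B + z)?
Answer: 7043716/361 ≈ 19512.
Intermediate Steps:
z = 12
q(B) = 2*B/(12 + B) (q(B) = (B + B)/(B + 12) = (2*B)/(12 + B) = 2*B/(12 + B))
(O + q((-5 - 3)**2))**2 = (138 + 2*(-5 - 3)**2/(12 + (-5 - 3)**2))**2 = (138 + 2*(-8)**2/(12 + (-8)**2))**2 = (138 + 2*64/(12 + 64))**2 = (138 + 2*64/76)**2 = (138 + 2*64*(1/76))**2 = (138 + 32/19)**2 = (2654/19)**2 = 7043716/361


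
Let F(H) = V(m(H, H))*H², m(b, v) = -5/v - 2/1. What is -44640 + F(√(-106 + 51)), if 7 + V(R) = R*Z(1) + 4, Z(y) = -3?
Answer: -44805 + 15*I*√55 ≈ -44805.0 + 111.24*I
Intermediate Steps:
m(b, v) = -2 - 5/v (m(b, v) = -5/v - 2*1 = -5/v - 2 = -2 - 5/v)
V(R) = -3 - 3*R (V(R) = -7 + (R*(-3) + 4) = -7 + (-3*R + 4) = -7 + (4 - 3*R) = -3 - 3*R)
F(H) = H²*(3 + 15/H) (F(H) = (-3 - 3*(-2 - 5/H))*H² = (-3 + (6 + 15/H))*H² = (3 + 15/H)*H² = H²*(3 + 15/H))
-44640 + F(√(-106 + 51)) = -44640 + 3*√(-106 + 51)*(5 + √(-106 + 51)) = -44640 + 3*√(-55)*(5 + √(-55)) = -44640 + 3*(I*√55)*(5 + I*√55) = -44640 + 3*I*√55*(5 + I*√55)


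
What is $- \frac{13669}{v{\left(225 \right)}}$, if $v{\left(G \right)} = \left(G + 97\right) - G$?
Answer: $- \frac{13669}{97} \approx -140.92$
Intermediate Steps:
$v{\left(G \right)} = 97$ ($v{\left(G \right)} = \left(97 + G\right) - G = 97$)
$- \frac{13669}{v{\left(225 \right)}} = - \frac{13669}{97}$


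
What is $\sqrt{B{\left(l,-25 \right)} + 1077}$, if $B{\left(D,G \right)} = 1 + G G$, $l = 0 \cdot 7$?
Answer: $\sqrt{1703} \approx 41.267$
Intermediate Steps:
$l = 0$
$B{\left(D,G \right)} = 1 + G^{2}$
$\sqrt{B{\left(l,-25 \right)} + 1077} = \sqrt{\left(1 + \left(-25\right)^{2}\right) + 1077} = \sqrt{\left(1 + 625\right) + 1077} = \sqrt{626 + 1077} = \sqrt{1703}$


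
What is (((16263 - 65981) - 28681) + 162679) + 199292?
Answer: 283572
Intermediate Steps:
(((16263 - 65981) - 28681) + 162679) + 199292 = ((-49718 - 28681) + 162679) + 199292 = (-78399 + 162679) + 199292 = 84280 + 199292 = 283572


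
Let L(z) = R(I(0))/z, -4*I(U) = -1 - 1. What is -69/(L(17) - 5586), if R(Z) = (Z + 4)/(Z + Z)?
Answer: 782/63305 ≈ 0.012353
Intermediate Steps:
I(U) = ½ (I(U) = -(-1 - 1)/4 = -¼*(-2) = ½)
R(Z) = (4 + Z)/(2*Z) (R(Z) = (4 + Z)/((2*Z)) = (4 + Z)*(1/(2*Z)) = (4 + Z)/(2*Z))
L(z) = 9/(2*z) (L(z) = ((4 + ½)/(2*(½)))/z = ((½)*2*(9/2))/z = 9/(2*z))
-69/(L(17) - 5586) = -69/((9/2)/17 - 5586) = -69/((9/2)*(1/17) - 5586) = -69/(9/34 - 5586) = -69/(-189915/34) = -34/189915*(-69) = 782/63305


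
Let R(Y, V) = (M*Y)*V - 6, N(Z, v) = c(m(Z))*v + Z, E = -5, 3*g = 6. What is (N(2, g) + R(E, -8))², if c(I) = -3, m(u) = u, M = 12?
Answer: 220900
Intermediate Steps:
g = 2 (g = (⅓)*6 = 2)
N(Z, v) = Z - 3*v (N(Z, v) = -3*v + Z = Z - 3*v)
R(Y, V) = -6 + 12*V*Y (R(Y, V) = (12*Y)*V - 6 = 12*V*Y - 6 = -6 + 12*V*Y)
(N(2, g) + R(E, -8))² = ((2 - 3*2) + (-6 + 12*(-8)*(-5)))² = ((2 - 6) + (-6 + 480))² = (-4 + 474)² = 470² = 220900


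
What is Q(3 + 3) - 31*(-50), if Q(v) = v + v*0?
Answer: 1556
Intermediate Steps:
Q(v) = v (Q(v) = v + 0 = v)
Q(3 + 3) - 31*(-50) = (3 + 3) - 31*(-50) = 6 + 1550 = 1556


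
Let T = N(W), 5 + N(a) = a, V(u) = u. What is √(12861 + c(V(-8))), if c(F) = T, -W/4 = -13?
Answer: 2*√3227 ≈ 113.61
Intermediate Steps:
W = 52 (W = -4*(-13) = 52)
N(a) = -5 + a
T = 47 (T = -5 + 52 = 47)
c(F) = 47
√(12861 + c(V(-8))) = √(12861 + 47) = √12908 = 2*√3227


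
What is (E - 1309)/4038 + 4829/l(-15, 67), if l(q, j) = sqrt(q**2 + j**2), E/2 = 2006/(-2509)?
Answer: -3288293/10131342 + 4829*sqrt(4714)/4714 ≈ 70.009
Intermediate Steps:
E = -4012/2509 (E = 2*(2006/(-2509)) = 2*(2006*(-1/2509)) = 2*(-2006/2509) = -4012/2509 ≈ -1.5990)
l(q, j) = sqrt(j**2 + q**2)
(E - 1309)/4038 + 4829/l(-15, 67) = (-4012/2509 - 1309)/4038 + 4829/(sqrt(67**2 + (-15)**2)) = -3288293/2509*1/4038 + 4829/(sqrt(4489 + 225)) = -3288293/10131342 + 4829/(sqrt(4714)) = -3288293/10131342 + 4829*(sqrt(4714)/4714) = -3288293/10131342 + 4829*sqrt(4714)/4714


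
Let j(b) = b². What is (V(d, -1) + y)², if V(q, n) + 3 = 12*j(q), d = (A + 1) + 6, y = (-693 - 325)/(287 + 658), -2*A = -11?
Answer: 3125901792484/893025 ≈ 3.5004e+6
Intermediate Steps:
A = 11/2 (A = -½*(-11) = 11/2 ≈ 5.5000)
y = -1018/945 ≈ -1.0772
d = 25/2 (d = (11/2 + 1) + 6 = 13/2 + 6 = 25/2 ≈ 12.500)
V(q, n) = -3 + 12*q²
(V(d, -1) + y)² = ((-3 + 12*(25/2)²) - 1018/945)² = ((-3 + 12*(625/4)) - 1018/945)² = ((-3 + 1875) - 1018/945)² = (1872 - 1018/945)² = (1768022/945)² = 3125901792484/893025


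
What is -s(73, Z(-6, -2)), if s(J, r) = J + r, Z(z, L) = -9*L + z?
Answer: -85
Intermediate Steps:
Z(z, L) = z - 9*L
-s(73, Z(-6, -2)) = -(73 + (-6 - 9*(-2))) = -(73 + (-6 + 18)) = -(73 + 12) = -1*85 = -85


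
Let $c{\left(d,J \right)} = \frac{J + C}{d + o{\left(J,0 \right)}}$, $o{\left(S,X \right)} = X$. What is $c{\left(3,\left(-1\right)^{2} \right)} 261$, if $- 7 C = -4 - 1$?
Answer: $\frac{1044}{7} \approx 149.14$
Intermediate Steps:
$C = \frac{5}{7}$ ($C = - \frac{-4 - 1}{7} = \left(- \frac{1}{7}\right) \left(-5\right) = \frac{5}{7} \approx 0.71429$)
$c{\left(d,J \right)} = \frac{\frac{5}{7} + J}{d}$ ($c{\left(d,J \right)} = \frac{J + \frac{5}{7}}{d + 0} = \frac{\frac{5}{7} + J}{d}$)
$c{\left(3,\left(-1\right)^{2} \right)} 261 = \frac{\frac{5}{7} + \left(-1\right)^{2}}{3} \cdot 261 = \frac{\frac{5}{7} + 1}{3} \cdot 261 = \frac{1}{3} \cdot \frac{12}{7} \cdot 261 = \frac{4}{7} \cdot 261 = \frac{1044}{7}$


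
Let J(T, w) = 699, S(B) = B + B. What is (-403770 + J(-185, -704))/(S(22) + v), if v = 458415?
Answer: -403071/458459 ≈ -0.87919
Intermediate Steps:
S(B) = 2*B
(-403770 + J(-185, -704))/(S(22) + v) = (-403770 + 699)/(2*22 + 458415) = -403071/(44 + 458415) = -403071/458459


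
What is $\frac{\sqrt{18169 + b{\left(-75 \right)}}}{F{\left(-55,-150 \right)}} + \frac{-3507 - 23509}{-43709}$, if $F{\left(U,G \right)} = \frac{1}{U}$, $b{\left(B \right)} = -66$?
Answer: $\frac{27016}{43709} - 55 \sqrt{18103} \approx -7399.5$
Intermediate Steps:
$\frac{\sqrt{18169 + b{\left(-75 \right)}}}{F{\left(-55,-150 \right)}} + \frac{-3507 - 23509}{-43709} = \frac{\sqrt{18169 - 66}}{\frac{1}{-55}} + \frac{-3507 - 23509}{-43709} = \frac{\sqrt{18103}}{- \frac{1}{55}} + \left(-3507 - 23509\right) \left(- \frac{1}{43709}\right) = \sqrt{18103} \left(-55\right) - - \frac{27016}{43709} = - 55 \sqrt{18103} + \frac{27016}{43709} = \frac{27016}{43709} - 55 \sqrt{18103}$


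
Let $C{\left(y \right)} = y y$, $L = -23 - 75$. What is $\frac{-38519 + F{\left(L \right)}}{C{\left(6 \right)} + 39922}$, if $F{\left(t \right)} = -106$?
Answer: $- \frac{38625}{39958} \approx -0.96664$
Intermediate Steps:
$L = -98$ ($L = -23 - 75 = -98$)
$C{\left(y \right)} = y^{2}$
$\frac{-38519 + F{\left(L \right)}}{C{\left(6 \right)} + 39922} = \frac{-38519 - 106}{6^{2} + 39922} = - \frac{38625}{36 + 39922} = - \frac{38625}{39958}$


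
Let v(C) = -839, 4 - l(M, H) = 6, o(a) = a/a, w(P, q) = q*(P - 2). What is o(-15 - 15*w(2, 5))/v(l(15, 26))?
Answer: -1/839 ≈ -0.0011919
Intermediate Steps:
w(P, q) = q*(-2 + P)
o(a) = 1
l(M, H) = -2 (l(M, H) = 4 - 1*6 = 4 - 6 = -2)
o(-15 - 15*w(2, 5))/v(l(15, 26)) = 1/(-839) = 1*(-1/839) = -1/839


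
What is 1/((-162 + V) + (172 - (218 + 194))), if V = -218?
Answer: -1/620 ≈ -0.0016129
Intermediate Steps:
1/((-162 + V) + (172 - (218 + 194))) = 1/((-162 - 218) + (172 - (218 + 194))) = 1/(-380 + (172 - 1*412)) = 1/(-380 + (172 - 412)) = 1/(-380 - 240) = 1/(-620) = -1/620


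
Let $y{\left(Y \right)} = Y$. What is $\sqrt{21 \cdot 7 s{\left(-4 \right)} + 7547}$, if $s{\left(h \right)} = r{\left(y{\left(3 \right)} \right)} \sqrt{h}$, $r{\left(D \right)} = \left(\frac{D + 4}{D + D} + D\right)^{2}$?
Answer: $\frac{\sqrt{271692 + 183750 i}}{6} \approx 91.263 + 27.964 i$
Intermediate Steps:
$r{\left(D \right)} = \left(D + \frac{4 + D}{2 D}\right)^{2}$ ($r{\left(D \right)} = \left(\frac{4 + D}{2 D} + D\right)^{2} = \left(D + \frac{4 + D}{2 D}\right)^{2}$)
$s{\left(h \right)} = \frac{625 \sqrt{h}}{36}$ ($s{\left(h \right)} = \frac{\left(4 + 3 + 2 \cdot 3^{2}\right)^{2}}{4 \cdot 9} \sqrt{h} = \frac{1}{4} \cdot \frac{1}{9} \left(4 + 3 + 2 \cdot 9\right)^{2} \sqrt{h} = \frac{1}{4} \cdot \frac{1}{9} \left(4 + 3 + 18\right)^{2} \sqrt{h} = \frac{1}{4} \cdot \frac{1}{9} \cdot 25^{2} \sqrt{h} = \frac{1}{4} \cdot \frac{1}{9} \cdot 625 \sqrt{h} = \frac{625 \sqrt{h}}{36}$)
$\sqrt{21 \cdot 7 s{\left(-4 \right)} + 7547} = \sqrt{21 \cdot 7 \frac{625 \sqrt{-4}}{36} + 7547} = \sqrt{147 \frac{625 \cdot 2 i}{36} + 7547} = \sqrt{147 \frac{625 i}{18} + 7547} = \sqrt{\frac{30625 i}{6} + 7547} = \sqrt{7547 + \frac{30625 i}{6}}$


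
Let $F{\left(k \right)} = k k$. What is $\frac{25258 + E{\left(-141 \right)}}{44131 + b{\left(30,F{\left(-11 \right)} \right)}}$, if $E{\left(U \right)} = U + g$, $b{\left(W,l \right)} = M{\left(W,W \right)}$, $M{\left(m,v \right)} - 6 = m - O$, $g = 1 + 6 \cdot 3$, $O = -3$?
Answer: $\frac{12568}{22085} \approx 0.56907$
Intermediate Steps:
$F{\left(k \right)} = k^{2}$
$g = 19$ ($g = 1 + 18 = 19$)
$M{\left(m,v \right)} = 9 + m$ ($M{\left(m,v \right)} = 6 + \left(m - -3\right) = 6 + \left(m + 3\right) = 6 + \left(3 + m\right) = 9 + m$)
$b{\left(W,l \right)} = 9 + W$
$E{\left(U \right)} = 19 + U$ ($E{\left(U \right)} = U + 19 = 19 + U$)
$\frac{25258 + E{\left(-141 \right)}}{44131 + b{\left(30,F{\left(-11 \right)} \right)}} = \frac{25258 + \left(19 - 141\right)}{44131 + \left(9 + 30\right)} = \frac{25258 - 122}{44131 + 39} = \frac{25136}{44170} = 25136 \cdot \frac{1}{44170} = \frac{12568}{22085}$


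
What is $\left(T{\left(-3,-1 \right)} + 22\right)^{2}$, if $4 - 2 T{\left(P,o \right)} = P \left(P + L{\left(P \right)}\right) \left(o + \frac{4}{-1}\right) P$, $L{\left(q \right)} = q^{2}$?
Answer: $25281$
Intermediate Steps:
$T{\left(P,o \right)} = 2 - \frac{P^{2} \left(-4 + o\right) \left(P + P^{2}\right)}{2}$ ($T{\left(P,o \right)} = 2 - \frac{P \left(P + P^{2}\right) \left(o + \frac{4}{-1}\right) P}{2} = 2 - \frac{P \left(P + P^{2}\right) \left(o + 4 \left(-1\right)\right) P}{2} = 2 - \frac{P \left(P + P^{2}\right) \left(o - 4\right) P}{2} = 2 - \frac{P \left(P + P^{2}\right) \left(-4 + o\right) P}{2} = 2 - \frac{P \left(-4 + o\right) \left(P + P^{2}\right) P}{2} = 2 - \frac{P^{2} \left(-4 + o\right) \left(P + P^{2}\right)}{2}$)
$\left(T{\left(-3,-1 \right)} + 22\right)^{2} = \left(\left(2 + 2 \left(-3\right)^{3} + 2 \left(-3\right)^{4} - - \frac{\left(-3\right)^{3}}{2} - - \frac{\left(-3\right)^{4}}{2}\right) + 22\right)^{2} = \left(\left(2 + 2 \left(-27\right) + 2 \cdot 81 - \left(- \frac{1}{2}\right) \left(-27\right) - \left(- \frac{1}{2}\right) 81\right) + 22\right)^{2} = \left(\left(2 - 54 + 162 - \frac{27}{2} + \frac{81}{2}\right) + 22\right)^{2} = \left(137 + 22\right)^{2} = 159^{2} = 25281$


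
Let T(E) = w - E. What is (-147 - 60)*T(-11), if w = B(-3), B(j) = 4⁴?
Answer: -55269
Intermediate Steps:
B(j) = 256
w = 256
T(E) = 256 - E
(-147 - 60)*T(-11) = (-147 - 60)*(256 - 1*(-11)) = -207*(256 + 11) = -207*267 = -55269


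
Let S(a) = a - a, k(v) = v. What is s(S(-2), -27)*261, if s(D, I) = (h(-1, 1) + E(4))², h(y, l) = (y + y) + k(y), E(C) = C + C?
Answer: 6525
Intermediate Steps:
E(C) = 2*C
S(a) = 0
h(y, l) = 3*y (h(y, l) = (y + y) + y = 2*y + y = 3*y)
s(D, I) = 25 (s(D, I) = (3*(-1) + 2*4)² = (-3 + 8)² = 5² = 25)
s(S(-2), -27)*261 = 25*261 = 6525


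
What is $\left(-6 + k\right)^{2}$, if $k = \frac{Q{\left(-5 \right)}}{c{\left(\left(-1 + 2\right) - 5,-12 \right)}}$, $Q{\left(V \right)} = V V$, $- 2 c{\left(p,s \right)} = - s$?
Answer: $\frac{3721}{36} \approx 103.36$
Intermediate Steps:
$c{\left(p,s \right)} = \frac{s}{2}$ ($c{\left(p,s \right)} = - \frac{\left(-1\right) s}{2} = \frac{s}{2}$)
$Q{\left(V \right)} = V^{2}$
$k = - \frac{25}{6}$ ($k = \frac{\left(-5\right)^{2}}{\frac{1}{2} \left(-12\right)} = \frac{25}{-6} = 25 \left(- \frac{1}{6}\right) = - \frac{25}{6} \approx -4.1667$)
$\left(-6 + k\right)^{2} = \left(-6 - \frac{25}{6}\right)^{2} = \left(- \frac{61}{6}\right)^{2} = \frac{3721}{36}$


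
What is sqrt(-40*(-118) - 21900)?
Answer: 2*I*sqrt(4295) ≈ 131.07*I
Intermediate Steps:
sqrt(-40*(-118) - 21900) = sqrt(4720 - 21900) = sqrt(-17180) = 2*I*sqrt(4295)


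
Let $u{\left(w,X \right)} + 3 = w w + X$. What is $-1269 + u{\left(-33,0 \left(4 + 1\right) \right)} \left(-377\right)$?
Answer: $-410691$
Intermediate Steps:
$u{\left(w,X \right)} = -3 + X + w^{2}$ ($u{\left(w,X \right)} = -3 + \left(w w + X\right) = -3 + \left(w^{2} + X\right) = -3 + \left(X + w^{2}\right) = -3 + X + w^{2}$)
$-1269 + u{\left(-33,0 \left(4 + 1\right) \right)} \left(-377\right) = -1269 + \left(-3 + 0 \left(4 + 1\right) + \left(-33\right)^{2}\right) \left(-377\right) = -1269 + \left(-3 + 0 \cdot 5 + 1089\right) \left(-377\right) = -1269 + \left(-3 + 0 + 1089\right) \left(-377\right) = -1269 + 1086 \left(-377\right) = -1269 - 409422 = -410691$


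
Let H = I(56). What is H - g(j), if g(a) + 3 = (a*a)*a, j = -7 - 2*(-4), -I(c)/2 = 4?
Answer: -6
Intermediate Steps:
I(c) = -8 (I(c) = -2*4 = -8)
H = -8
j = 1 (j = -7 + 8 = 1)
g(a) = -3 + a³ (g(a) = -3 + (a*a)*a = -3 + a²*a = -3 + a³)
H - g(j) = -8 - (-3 + 1³) = -8 - (-3 + 1) = -8 - 1*(-2) = -8 + 2 = -6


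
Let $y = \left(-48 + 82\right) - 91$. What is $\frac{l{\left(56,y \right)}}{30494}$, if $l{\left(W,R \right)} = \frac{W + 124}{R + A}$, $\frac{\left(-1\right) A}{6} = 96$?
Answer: $- \frac{30}{3217117} \approx -9.3251 \cdot 10^{-6}$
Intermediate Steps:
$A = -576$ ($A = \left(-6\right) 96 = -576$)
$y = -57$ ($y = 34 - 91 = -57$)
$l{\left(W,R \right)} = \frac{124 + W}{-576 + R}$ ($l{\left(W,R \right)} = \frac{W + 124}{R - 576} = \frac{124 + W}{-576 + R}$)
$\frac{l{\left(56,y \right)}}{30494} = \frac{\frac{1}{-576 - 57} \left(124 + 56\right)}{30494} = \frac{1}{-633} \cdot 180 \cdot \frac{1}{30494} = \left(- \frac{1}{633}\right) 180 \cdot \frac{1}{30494} = \left(- \frac{60}{211}\right) \frac{1}{30494} = - \frac{30}{3217117}$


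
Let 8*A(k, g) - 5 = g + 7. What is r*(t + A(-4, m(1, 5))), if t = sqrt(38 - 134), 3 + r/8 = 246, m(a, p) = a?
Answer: 3159 + 7776*I*sqrt(6) ≈ 3159.0 + 19047.0*I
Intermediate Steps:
r = 1944 (r = -24 + 8*246 = -24 + 1968 = 1944)
t = 4*I*sqrt(6) (t = sqrt(-96) = 4*I*sqrt(6) ≈ 9.798*I)
A(k, g) = 3/2 + g/8 (A(k, g) = 5/8 + (g + 7)/8 = 5/8 + (7 + g)/8 = 5/8 + (7/8 + g/8) = 3/2 + g/8)
r*(t + A(-4, m(1, 5))) = 1944*(4*I*sqrt(6) + (3/2 + (1/8)*1)) = 1944*(4*I*sqrt(6) + (3/2 + 1/8)) = 1944*(4*I*sqrt(6) + 13/8) = 1944*(13/8 + 4*I*sqrt(6)) = 3159 + 7776*I*sqrt(6)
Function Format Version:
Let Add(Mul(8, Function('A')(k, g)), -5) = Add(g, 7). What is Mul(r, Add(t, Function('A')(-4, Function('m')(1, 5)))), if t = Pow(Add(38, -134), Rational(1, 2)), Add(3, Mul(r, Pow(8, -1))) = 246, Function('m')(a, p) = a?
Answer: Add(3159, Mul(7776, I, Pow(6, Rational(1, 2)))) ≈ Add(3159.0, Mul(19047., I))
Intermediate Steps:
r = 1944 (r = Add(-24, Mul(8, 246)) = Add(-24, 1968) = 1944)
t = Mul(4, I, Pow(6, Rational(1, 2))) (t = Pow(-96, Rational(1, 2)) = Mul(4, I, Pow(6, Rational(1, 2))) ≈ Mul(9.7980, I))
Function('A')(k, g) = Add(Rational(3, 2), Mul(Rational(1, 8), g)) (Function('A')(k, g) = Add(Rational(5, 8), Mul(Rational(1, 8), Add(g, 7))) = Add(Rational(5, 8), Mul(Rational(1, 8), Add(7, g))) = Add(Rational(5, 8), Add(Rational(7, 8), Mul(Rational(1, 8), g))) = Add(Rational(3, 2), Mul(Rational(1, 8), g)))
Mul(r, Add(t, Function('A')(-4, Function('m')(1, 5)))) = Mul(1944, Add(Mul(4, I, Pow(6, Rational(1, 2))), Add(Rational(3, 2), Mul(Rational(1, 8), 1)))) = Mul(1944, Add(Mul(4, I, Pow(6, Rational(1, 2))), Add(Rational(3, 2), Rational(1, 8)))) = Mul(1944, Add(Mul(4, I, Pow(6, Rational(1, 2))), Rational(13, 8))) = Mul(1944, Add(Rational(13, 8), Mul(4, I, Pow(6, Rational(1, 2))))) = Add(3159, Mul(7776, I, Pow(6, Rational(1, 2))))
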